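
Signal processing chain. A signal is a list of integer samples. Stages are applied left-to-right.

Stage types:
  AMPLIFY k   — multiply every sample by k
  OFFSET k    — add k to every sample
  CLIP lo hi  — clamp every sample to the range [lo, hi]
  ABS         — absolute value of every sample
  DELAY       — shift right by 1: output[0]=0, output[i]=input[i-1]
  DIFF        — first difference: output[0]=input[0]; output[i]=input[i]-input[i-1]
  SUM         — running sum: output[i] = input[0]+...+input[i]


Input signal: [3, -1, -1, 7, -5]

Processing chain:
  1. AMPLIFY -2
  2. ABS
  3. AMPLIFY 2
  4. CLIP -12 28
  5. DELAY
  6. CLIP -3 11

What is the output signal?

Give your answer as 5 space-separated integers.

Answer: 0 11 4 4 11

Derivation:
Input: [3, -1, -1, 7, -5]
Stage 1 (AMPLIFY -2): 3*-2=-6, -1*-2=2, -1*-2=2, 7*-2=-14, -5*-2=10 -> [-6, 2, 2, -14, 10]
Stage 2 (ABS): |-6|=6, |2|=2, |2|=2, |-14|=14, |10|=10 -> [6, 2, 2, 14, 10]
Stage 3 (AMPLIFY 2): 6*2=12, 2*2=4, 2*2=4, 14*2=28, 10*2=20 -> [12, 4, 4, 28, 20]
Stage 4 (CLIP -12 28): clip(12,-12,28)=12, clip(4,-12,28)=4, clip(4,-12,28)=4, clip(28,-12,28)=28, clip(20,-12,28)=20 -> [12, 4, 4, 28, 20]
Stage 5 (DELAY): [0, 12, 4, 4, 28] = [0, 12, 4, 4, 28] -> [0, 12, 4, 4, 28]
Stage 6 (CLIP -3 11): clip(0,-3,11)=0, clip(12,-3,11)=11, clip(4,-3,11)=4, clip(4,-3,11)=4, clip(28,-3,11)=11 -> [0, 11, 4, 4, 11]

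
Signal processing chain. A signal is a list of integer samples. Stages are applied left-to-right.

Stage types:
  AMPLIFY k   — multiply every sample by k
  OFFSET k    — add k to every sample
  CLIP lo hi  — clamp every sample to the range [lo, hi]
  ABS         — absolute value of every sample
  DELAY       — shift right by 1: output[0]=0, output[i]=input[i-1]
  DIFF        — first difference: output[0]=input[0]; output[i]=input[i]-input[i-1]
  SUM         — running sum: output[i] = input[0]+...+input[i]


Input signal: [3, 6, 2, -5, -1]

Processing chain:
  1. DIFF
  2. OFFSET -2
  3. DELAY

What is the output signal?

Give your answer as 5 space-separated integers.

Answer: 0 1 1 -6 -9

Derivation:
Input: [3, 6, 2, -5, -1]
Stage 1 (DIFF): s[0]=3, 6-3=3, 2-6=-4, -5-2=-7, -1--5=4 -> [3, 3, -4, -7, 4]
Stage 2 (OFFSET -2): 3+-2=1, 3+-2=1, -4+-2=-6, -7+-2=-9, 4+-2=2 -> [1, 1, -6, -9, 2]
Stage 3 (DELAY): [0, 1, 1, -6, -9] = [0, 1, 1, -6, -9] -> [0, 1, 1, -6, -9]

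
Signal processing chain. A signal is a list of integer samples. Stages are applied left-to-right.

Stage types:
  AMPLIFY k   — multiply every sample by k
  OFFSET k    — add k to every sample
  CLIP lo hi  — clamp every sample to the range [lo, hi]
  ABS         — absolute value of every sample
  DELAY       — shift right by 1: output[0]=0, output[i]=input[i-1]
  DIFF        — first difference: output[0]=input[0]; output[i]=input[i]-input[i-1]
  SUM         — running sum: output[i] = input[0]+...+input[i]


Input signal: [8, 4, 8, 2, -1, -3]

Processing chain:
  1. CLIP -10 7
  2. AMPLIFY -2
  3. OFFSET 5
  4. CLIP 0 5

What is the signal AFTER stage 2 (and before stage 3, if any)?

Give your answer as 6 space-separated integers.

Input: [8, 4, 8, 2, -1, -3]
Stage 1 (CLIP -10 7): clip(8,-10,7)=7, clip(4,-10,7)=4, clip(8,-10,7)=7, clip(2,-10,7)=2, clip(-1,-10,7)=-1, clip(-3,-10,7)=-3 -> [7, 4, 7, 2, -1, -3]
Stage 2 (AMPLIFY -2): 7*-2=-14, 4*-2=-8, 7*-2=-14, 2*-2=-4, -1*-2=2, -3*-2=6 -> [-14, -8, -14, -4, 2, 6]

Answer: -14 -8 -14 -4 2 6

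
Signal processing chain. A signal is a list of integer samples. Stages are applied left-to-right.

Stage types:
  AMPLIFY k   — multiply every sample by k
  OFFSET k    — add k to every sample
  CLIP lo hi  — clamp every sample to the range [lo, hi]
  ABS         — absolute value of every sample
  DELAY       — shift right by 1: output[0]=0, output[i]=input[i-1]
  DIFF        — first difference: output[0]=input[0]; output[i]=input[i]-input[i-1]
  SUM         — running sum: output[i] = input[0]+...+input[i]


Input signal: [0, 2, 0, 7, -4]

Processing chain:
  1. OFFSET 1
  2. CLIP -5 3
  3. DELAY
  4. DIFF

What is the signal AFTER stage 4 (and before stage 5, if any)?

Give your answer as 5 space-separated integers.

Answer: 0 1 2 -2 2

Derivation:
Input: [0, 2, 0, 7, -4]
Stage 1 (OFFSET 1): 0+1=1, 2+1=3, 0+1=1, 7+1=8, -4+1=-3 -> [1, 3, 1, 8, -3]
Stage 2 (CLIP -5 3): clip(1,-5,3)=1, clip(3,-5,3)=3, clip(1,-5,3)=1, clip(8,-5,3)=3, clip(-3,-5,3)=-3 -> [1, 3, 1, 3, -3]
Stage 3 (DELAY): [0, 1, 3, 1, 3] = [0, 1, 3, 1, 3] -> [0, 1, 3, 1, 3]
Stage 4 (DIFF): s[0]=0, 1-0=1, 3-1=2, 1-3=-2, 3-1=2 -> [0, 1, 2, -2, 2]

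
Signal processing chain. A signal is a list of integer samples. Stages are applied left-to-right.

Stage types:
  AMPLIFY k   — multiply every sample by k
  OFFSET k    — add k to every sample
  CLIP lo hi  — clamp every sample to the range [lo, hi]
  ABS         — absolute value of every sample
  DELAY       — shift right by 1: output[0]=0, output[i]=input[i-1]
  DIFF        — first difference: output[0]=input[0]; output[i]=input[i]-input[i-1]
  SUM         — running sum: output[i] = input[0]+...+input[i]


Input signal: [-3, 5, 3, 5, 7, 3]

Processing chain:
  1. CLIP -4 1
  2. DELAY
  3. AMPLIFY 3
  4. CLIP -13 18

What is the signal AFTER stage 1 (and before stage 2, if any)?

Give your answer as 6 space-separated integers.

Answer: -3 1 1 1 1 1

Derivation:
Input: [-3, 5, 3, 5, 7, 3]
Stage 1 (CLIP -4 1): clip(-3,-4,1)=-3, clip(5,-4,1)=1, clip(3,-4,1)=1, clip(5,-4,1)=1, clip(7,-4,1)=1, clip(3,-4,1)=1 -> [-3, 1, 1, 1, 1, 1]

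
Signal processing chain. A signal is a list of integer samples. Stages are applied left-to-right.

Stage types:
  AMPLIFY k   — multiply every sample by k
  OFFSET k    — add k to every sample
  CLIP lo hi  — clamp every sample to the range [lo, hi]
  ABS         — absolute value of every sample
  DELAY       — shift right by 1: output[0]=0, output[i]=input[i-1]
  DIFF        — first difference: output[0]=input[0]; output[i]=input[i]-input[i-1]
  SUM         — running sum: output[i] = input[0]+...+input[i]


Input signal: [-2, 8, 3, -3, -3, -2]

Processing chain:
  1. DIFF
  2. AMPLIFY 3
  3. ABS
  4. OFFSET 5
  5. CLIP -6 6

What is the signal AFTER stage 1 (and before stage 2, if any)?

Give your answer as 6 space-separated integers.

Input: [-2, 8, 3, -3, -3, -2]
Stage 1 (DIFF): s[0]=-2, 8--2=10, 3-8=-5, -3-3=-6, -3--3=0, -2--3=1 -> [-2, 10, -5, -6, 0, 1]

Answer: -2 10 -5 -6 0 1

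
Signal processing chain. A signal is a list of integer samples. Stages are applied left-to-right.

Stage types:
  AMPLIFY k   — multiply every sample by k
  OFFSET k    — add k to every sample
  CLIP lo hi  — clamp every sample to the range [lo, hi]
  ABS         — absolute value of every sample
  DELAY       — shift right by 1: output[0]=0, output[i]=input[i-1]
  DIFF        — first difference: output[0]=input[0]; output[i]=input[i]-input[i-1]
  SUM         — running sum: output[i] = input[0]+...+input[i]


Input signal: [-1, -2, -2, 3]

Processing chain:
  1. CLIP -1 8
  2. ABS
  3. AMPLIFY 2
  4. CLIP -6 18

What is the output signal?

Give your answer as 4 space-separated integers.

Input: [-1, -2, -2, 3]
Stage 1 (CLIP -1 8): clip(-1,-1,8)=-1, clip(-2,-1,8)=-1, clip(-2,-1,8)=-1, clip(3,-1,8)=3 -> [-1, -1, -1, 3]
Stage 2 (ABS): |-1|=1, |-1|=1, |-1|=1, |3|=3 -> [1, 1, 1, 3]
Stage 3 (AMPLIFY 2): 1*2=2, 1*2=2, 1*2=2, 3*2=6 -> [2, 2, 2, 6]
Stage 4 (CLIP -6 18): clip(2,-6,18)=2, clip(2,-6,18)=2, clip(2,-6,18)=2, clip(6,-6,18)=6 -> [2, 2, 2, 6]

Answer: 2 2 2 6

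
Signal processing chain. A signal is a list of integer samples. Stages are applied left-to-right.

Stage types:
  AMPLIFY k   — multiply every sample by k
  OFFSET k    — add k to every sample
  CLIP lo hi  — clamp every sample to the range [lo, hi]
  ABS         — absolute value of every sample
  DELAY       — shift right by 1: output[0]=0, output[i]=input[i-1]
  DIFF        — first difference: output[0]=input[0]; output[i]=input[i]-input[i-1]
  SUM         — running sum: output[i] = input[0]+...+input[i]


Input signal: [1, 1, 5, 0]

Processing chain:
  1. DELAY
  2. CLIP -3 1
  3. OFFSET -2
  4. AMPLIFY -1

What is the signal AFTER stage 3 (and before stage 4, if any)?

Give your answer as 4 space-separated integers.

Answer: -2 -1 -1 -1

Derivation:
Input: [1, 1, 5, 0]
Stage 1 (DELAY): [0, 1, 1, 5] = [0, 1, 1, 5] -> [0, 1, 1, 5]
Stage 2 (CLIP -3 1): clip(0,-3,1)=0, clip(1,-3,1)=1, clip(1,-3,1)=1, clip(5,-3,1)=1 -> [0, 1, 1, 1]
Stage 3 (OFFSET -2): 0+-2=-2, 1+-2=-1, 1+-2=-1, 1+-2=-1 -> [-2, -1, -1, -1]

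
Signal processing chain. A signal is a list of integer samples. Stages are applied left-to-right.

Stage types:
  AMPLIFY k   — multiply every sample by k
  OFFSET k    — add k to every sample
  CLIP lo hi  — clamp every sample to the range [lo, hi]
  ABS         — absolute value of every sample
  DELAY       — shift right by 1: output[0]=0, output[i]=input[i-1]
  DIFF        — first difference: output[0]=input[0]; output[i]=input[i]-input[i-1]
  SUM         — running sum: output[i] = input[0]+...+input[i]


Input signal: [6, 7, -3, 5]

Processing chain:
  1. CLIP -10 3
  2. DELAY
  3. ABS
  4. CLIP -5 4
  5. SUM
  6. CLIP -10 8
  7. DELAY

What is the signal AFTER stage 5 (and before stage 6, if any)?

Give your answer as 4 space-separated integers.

Input: [6, 7, -3, 5]
Stage 1 (CLIP -10 3): clip(6,-10,3)=3, clip(7,-10,3)=3, clip(-3,-10,3)=-3, clip(5,-10,3)=3 -> [3, 3, -3, 3]
Stage 2 (DELAY): [0, 3, 3, -3] = [0, 3, 3, -3] -> [0, 3, 3, -3]
Stage 3 (ABS): |0|=0, |3|=3, |3|=3, |-3|=3 -> [0, 3, 3, 3]
Stage 4 (CLIP -5 4): clip(0,-5,4)=0, clip(3,-5,4)=3, clip(3,-5,4)=3, clip(3,-5,4)=3 -> [0, 3, 3, 3]
Stage 5 (SUM): sum[0..0]=0, sum[0..1]=3, sum[0..2]=6, sum[0..3]=9 -> [0, 3, 6, 9]

Answer: 0 3 6 9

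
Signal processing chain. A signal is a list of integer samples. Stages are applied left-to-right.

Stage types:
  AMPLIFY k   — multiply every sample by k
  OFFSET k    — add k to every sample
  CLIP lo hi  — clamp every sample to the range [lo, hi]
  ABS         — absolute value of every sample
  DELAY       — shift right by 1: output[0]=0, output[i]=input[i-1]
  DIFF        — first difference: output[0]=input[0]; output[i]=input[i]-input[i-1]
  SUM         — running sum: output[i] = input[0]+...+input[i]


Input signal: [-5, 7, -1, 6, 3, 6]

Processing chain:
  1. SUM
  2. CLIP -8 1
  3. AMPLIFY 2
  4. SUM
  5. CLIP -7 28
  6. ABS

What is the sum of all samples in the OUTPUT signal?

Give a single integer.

Answer: 26

Derivation:
Input: [-5, 7, -1, 6, 3, 6]
Stage 1 (SUM): sum[0..0]=-5, sum[0..1]=2, sum[0..2]=1, sum[0..3]=7, sum[0..4]=10, sum[0..5]=16 -> [-5, 2, 1, 7, 10, 16]
Stage 2 (CLIP -8 1): clip(-5,-8,1)=-5, clip(2,-8,1)=1, clip(1,-8,1)=1, clip(7,-8,1)=1, clip(10,-8,1)=1, clip(16,-8,1)=1 -> [-5, 1, 1, 1, 1, 1]
Stage 3 (AMPLIFY 2): -5*2=-10, 1*2=2, 1*2=2, 1*2=2, 1*2=2, 1*2=2 -> [-10, 2, 2, 2, 2, 2]
Stage 4 (SUM): sum[0..0]=-10, sum[0..1]=-8, sum[0..2]=-6, sum[0..3]=-4, sum[0..4]=-2, sum[0..5]=0 -> [-10, -8, -6, -4, -2, 0]
Stage 5 (CLIP -7 28): clip(-10,-7,28)=-7, clip(-8,-7,28)=-7, clip(-6,-7,28)=-6, clip(-4,-7,28)=-4, clip(-2,-7,28)=-2, clip(0,-7,28)=0 -> [-7, -7, -6, -4, -2, 0]
Stage 6 (ABS): |-7|=7, |-7|=7, |-6|=6, |-4|=4, |-2|=2, |0|=0 -> [7, 7, 6, 4, 2, 0]
Output sum: 26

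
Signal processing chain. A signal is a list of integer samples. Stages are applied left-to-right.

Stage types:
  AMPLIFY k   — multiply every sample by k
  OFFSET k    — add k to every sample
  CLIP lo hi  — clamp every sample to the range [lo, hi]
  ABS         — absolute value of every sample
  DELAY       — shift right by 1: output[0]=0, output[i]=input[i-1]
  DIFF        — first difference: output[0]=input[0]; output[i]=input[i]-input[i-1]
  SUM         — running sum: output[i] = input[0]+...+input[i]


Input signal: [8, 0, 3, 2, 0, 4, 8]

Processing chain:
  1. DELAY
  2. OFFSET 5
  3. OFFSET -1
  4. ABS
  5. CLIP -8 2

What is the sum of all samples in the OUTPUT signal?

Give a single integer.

Answer: 14

Derivation:
Input: [8, 0, 3, 2, 0, 4, 8]
Stage 1 (DELAY): [0, 8, 0, 3, 2, 0, 4] = [0, 8, 0, 3, 2, 0, 4] -> [0, 8, 0, 3, 2, 0, 4]
Stage 2 (OFFSET 5): 0+5=5, 8+5=13, 0+5=5, 3+5=8, 2+5=7, 0+5=5, 4+5=9 -> [5, 13, 5, 8, 7, 5, 9]
Stage 3 (OFFSET -1): 5+-1=4, 13+-1=12, 5+-1=4, 8+-1=7, 7+-1=6, 5+-1=4, 9+-1=8 -> [4, 12, 4, 7, 6, 4, 8]
Stage 4 (ABS): |4|=4, |12|=12, |4|=4, |7|=7, |6|=6, |4|=4, |8|=8 -> [4, 12, 4, 7, 6, 4, 8]
Stage 5 (CLIP -8 2): clip(4,-8,2)=2, clip(12,-8,2)=2, clip(4,-8,2)=2, clip(7,-8,2)=2, clip(6,-8,2)=2, clip(4,-8,2)=2, clip(8,-8,2)=2 -> [2, 2, 2, 2, 2, 2, 2]
Output sum: 14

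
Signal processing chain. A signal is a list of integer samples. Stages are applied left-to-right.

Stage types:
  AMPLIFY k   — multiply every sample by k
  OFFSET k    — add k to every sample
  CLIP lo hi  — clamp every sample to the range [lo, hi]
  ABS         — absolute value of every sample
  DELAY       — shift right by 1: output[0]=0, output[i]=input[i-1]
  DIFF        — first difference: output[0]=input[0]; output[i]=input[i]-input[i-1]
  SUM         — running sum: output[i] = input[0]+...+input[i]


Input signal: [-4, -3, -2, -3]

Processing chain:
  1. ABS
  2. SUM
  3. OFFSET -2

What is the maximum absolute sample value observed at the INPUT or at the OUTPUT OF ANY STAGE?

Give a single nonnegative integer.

Input: [-4, -3, -2, -3] (max |s|=4)
Stage 1 (ABS): |-4|=4, |-3|=3, |-2|=2, |-3|=3 -> [4, 3, 2, 3] (max |s|=4)
Stage 2 (SUM): sum[0..0]=4, sum[0..1]=7, sum[0..2]=9, sum[0..3]=12 -> [4, 7, 9, 12] (max |s|=12)
Stage 3 (OFFSET -2): 4+-2=2, 7+-2=5, 9+-2=7, 12+-2=10 -> [2, 5, 7, 10] (max |s|=10)
Overall max amplitude: 12

Answer: 12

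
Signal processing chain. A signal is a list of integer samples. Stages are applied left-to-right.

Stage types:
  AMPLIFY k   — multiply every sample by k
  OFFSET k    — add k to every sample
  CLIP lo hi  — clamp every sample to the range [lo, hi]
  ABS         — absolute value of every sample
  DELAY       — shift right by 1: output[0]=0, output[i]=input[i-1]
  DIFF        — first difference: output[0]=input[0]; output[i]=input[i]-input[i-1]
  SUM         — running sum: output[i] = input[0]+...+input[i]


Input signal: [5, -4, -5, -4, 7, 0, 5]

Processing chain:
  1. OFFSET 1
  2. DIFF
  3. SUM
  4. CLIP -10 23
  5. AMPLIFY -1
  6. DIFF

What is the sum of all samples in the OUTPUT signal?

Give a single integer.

Input: [5, -4, -5, -4, 7, 0, 5]
Stage 1 (OFFSET 1): 5+1=6, -4+1=-3, -5+1=-4, -4+1=-3, 7+1=8, 0+1=1, 5+1=6 -> [6, -3, -4, -3, 8, 1, 6]
Stage 2 (DIFF): s[0]=6, -3-6=-9, -4--3=-1, -3--4=1, 8--3=11, 1-8=-7, 6-1=5 -> [6, -9, -1, 1, 11, -7, 5]
Stage 3 (SUM): sum[0..0]=6, sum[0..1]=-3, sum[0..2]=-4, sum[0..3]=-3, sum[0..4]=8, sum[0..5]=1, sum[0..6]=6 -> [6, -3, -4, -3, 8, 1, 6]
Stage 4 (CLIP -10 23): clip(6,-10,23)=6, clip(-3,-10,23)=-3, clip(-4,-10,23)=-4, clip(-3,-10,23)=-3, clip(8,-10,23)=8, clip(1,-10,23)=1, clip(6,-10,23)=6 -> [6, -3, -4, -3, 8, 1, 6]
Stage 5 (AMPLIFY -1): 6*-1=-6, -3*-1=3, -4*-1=4, -3*-1=3, 8*-1=-8, 1*-1=-1, 6*-1=-6 -> [-6, 3, 4, 3, -8, -1, -6]
Stage 6 (DIFF): s[0]=-6, 3--6=9, 4-3=1, 3-4=-1, -8-3=-11, -1--8=7, -6--1=-5 -> [-6, 9, 1, -1, -11, 7, -5]
Output sum: -6

Answer: -6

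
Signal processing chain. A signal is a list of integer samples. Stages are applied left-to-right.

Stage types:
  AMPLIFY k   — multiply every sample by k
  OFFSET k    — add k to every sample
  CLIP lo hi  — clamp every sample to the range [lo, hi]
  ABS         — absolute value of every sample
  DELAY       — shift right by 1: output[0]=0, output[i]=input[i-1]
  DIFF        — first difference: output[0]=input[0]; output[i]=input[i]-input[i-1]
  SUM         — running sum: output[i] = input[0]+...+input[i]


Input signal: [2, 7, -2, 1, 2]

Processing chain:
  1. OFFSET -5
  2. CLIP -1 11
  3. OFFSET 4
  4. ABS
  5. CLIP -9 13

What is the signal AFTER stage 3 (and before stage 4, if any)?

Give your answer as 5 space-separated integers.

Answer: 3 6 3 3 3

Derivation:
Input: [2, 7, -2, 1, 2]
Stage 1 (OFFSET -5): 2+-5=-3, 7+-5=2, -2+-5=-7, 1+-5=-4, 2+-5=-3 -> [-3, 2, -7, -4, -3]
Stage 2 (CLIP -1 11): clip(-3,-1,11)=-1, clip(2,-1,11)=2, clip(-7,-1,11)=-1, clip(-4,-1,11)=-1, clip(-3,-1,11)=-1 -> [-1, 2, -1, -1, -1]
Stage 3 (OFFSET 4): -1+4=3, 2+4=6, -1+4=3, -1+4=3, -1+4=3 -> [3, 6, 3, 3, 3]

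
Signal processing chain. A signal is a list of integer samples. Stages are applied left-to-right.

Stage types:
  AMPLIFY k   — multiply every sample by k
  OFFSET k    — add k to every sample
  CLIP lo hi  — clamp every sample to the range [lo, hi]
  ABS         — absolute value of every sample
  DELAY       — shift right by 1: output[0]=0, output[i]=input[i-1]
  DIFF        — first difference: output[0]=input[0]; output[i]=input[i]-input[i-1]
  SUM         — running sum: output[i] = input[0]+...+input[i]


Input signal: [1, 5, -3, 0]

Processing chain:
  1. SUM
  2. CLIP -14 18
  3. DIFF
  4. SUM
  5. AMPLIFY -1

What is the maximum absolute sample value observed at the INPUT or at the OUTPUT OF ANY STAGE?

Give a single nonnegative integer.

Input: [1, 5, -3, 0] (max |s|=5)
Stage 1 (SUM): sum[0..0]=1, sum[0..1]=6, sum[0..2]=3, sum[0..3]=3 -> [1, 6, 3, 3] (max |s|=6)
Stage 2 (CLIP -14 18): clip(1,-14,18)=1, clip(6,-14,18)=6, clip(3,-14,18)=3, clip(3,-14,18)=3 -> [1, 6, 3, 3] (max |s|=6)
Stage 3 (DIFF): s[0]=1, 6-1=5, 3-6=-3, 3-3=0 -> [1, 5, -3, 0] (max |s|=5)
Stage 4 (SUM): sum[0..0]=1, sum[0..1]=6, sum[0..2]=3, sum[0..3]=3 -> [1, 6, 3, 3] (max |s|=6)
Stage 5 (AMPLIFY -1): 1*-1=-1, 6*-1=-6, 3*-1=-3, 3*-1=-3 -> [-1, -6, -3, -3] (max |s|=6)
Overall max amplitude: 6

Answer: 6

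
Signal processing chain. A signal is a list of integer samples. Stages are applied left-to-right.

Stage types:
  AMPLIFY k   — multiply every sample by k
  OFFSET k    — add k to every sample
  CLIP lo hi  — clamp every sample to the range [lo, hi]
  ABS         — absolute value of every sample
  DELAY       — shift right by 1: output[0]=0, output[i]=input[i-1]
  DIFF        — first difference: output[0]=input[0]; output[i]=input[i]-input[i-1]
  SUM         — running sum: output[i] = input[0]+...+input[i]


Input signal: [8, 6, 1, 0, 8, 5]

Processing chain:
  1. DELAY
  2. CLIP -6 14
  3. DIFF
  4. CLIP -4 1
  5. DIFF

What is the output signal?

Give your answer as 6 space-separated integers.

Answer: 0 1 -3 -2 3 2

Derivation:
Input: [8, 6, 1, 0, 8, 5]
Stage 1 (DELAY): [0, 8, 6, 1, 0, 8] = [0, 8, 6, 1, 0, 8] -> [0, 8, 6, 1, 0, 8]
Stage 2 (CLIP -6 14): clip(0,-6,14)=0, clip(8,-6,14)=8, clip(6,-6,14)=6, clip(1,-6,14)=1, clip(0,-6,14)=0, clip(8,-6,14)=8 -> [0, 8, 6, 1, 0, 8]
Stage 3 (DIFF): s[0]=0, 8-0=8, 6-8=-2, 1-6=-5, 0-1=-1, 8-0=8 -> [0, 8, -2, -5, -1, 8]
Stage 4 (CLIP -4 1): clip(0,-4,1)=0, clip(8,-4,1)=1, clip(-2,-4,1)=-2, clip(-5,-4,1)=-4, clip(-1,-4,1)=-1, clip(8,-4,1)=1 -> [0, 1, -2, -4, -1, 1]
Stage 5 (DIFF): s[0]=0, 1-0=1, -2-1=-3, -4--2=-2, -1--4=3, 1--1=2 -> [0, 1, -3, -2, 3, 2]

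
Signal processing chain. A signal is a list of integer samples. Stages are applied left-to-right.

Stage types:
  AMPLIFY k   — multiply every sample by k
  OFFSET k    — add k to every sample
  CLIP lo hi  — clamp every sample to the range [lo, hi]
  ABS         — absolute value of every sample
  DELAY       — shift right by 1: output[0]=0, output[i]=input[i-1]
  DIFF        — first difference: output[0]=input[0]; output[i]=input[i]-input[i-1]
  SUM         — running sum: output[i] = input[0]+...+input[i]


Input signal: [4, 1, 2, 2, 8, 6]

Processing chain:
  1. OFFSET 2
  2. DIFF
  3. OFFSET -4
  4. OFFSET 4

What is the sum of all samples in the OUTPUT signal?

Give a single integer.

Input: [4, 1, 2, 2, 8, 6]
Stage 1 (OFFSET 2): 4+2=6, 1+2=3, 2+2=4, 2+2=4, 8+2=10, 6+2=8 -> [6, 3, 4, 4, 10, 8]
Stage 2 (DIFF): s[0]=6, 3-6=-3, 4-3=1, 4-4=0, 10-4=6, 8-10=-2 -> [6, -3, 1, 0, 6, -2]
Stage 3 (OFFSET -4): 6+-4=2, -3+-4=-7, 1+-4=-3, 0+-4=-4, 6+-4=2, -2+-4=-6 -> [2, -7, -3, -4, 2, -6]
Stage 4 (OFFSET 4): 2+4=6, -7+4=-3, -3+4=1, -4+4=0, 2+4=6, -6+4=-2 -> [6, -3, 1, 0, 6, -2]
Output sum: 8

Answer: 8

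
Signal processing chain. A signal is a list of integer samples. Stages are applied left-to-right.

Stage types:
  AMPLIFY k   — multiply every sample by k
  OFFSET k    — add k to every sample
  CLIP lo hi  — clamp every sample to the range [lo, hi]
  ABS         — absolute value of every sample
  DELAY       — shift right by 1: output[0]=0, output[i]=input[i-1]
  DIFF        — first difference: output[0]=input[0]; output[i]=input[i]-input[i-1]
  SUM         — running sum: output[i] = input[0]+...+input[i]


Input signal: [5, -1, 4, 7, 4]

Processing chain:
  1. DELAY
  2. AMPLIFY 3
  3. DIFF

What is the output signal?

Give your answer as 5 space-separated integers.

Answer: 0 15 -18 15 9

Derivation:
Input: [5, -1, 4, 7, 4]
Stage 1 (DELAY): [0, 5, -1, 4, 7] = [0, 5, -1, 4, 7] -> [0, 5, -1, 4, 7]
Stage 2 (AMPLIFY 3): 0*3=0, 5*3=15, -1*3=-3, 4*3=12, 7*3=21 -> [0, 15, -3, 12, 21]
Stage 3 (DIFF): s[0]=0, 15-0=15, -3-15=-18, 12--3=15, 21-12=9 -> [0, 15, -18, 15, 9]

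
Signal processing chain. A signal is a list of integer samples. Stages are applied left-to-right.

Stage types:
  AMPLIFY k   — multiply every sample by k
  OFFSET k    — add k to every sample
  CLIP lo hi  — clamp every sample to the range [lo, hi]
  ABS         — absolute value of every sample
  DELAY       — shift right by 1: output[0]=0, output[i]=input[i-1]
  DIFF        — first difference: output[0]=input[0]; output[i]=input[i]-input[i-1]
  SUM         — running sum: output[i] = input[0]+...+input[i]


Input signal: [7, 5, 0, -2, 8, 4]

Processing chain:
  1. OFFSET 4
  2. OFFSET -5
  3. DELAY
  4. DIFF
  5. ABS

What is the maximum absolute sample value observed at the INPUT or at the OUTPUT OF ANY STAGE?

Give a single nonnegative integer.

Answer: 12

Derivation:
Input: [7, 5, 0, -2, 8, 4] (max |s|=8)
Stage 1 (OFFSET 4): 7+4=11, 5+4=9, 0+4=4, -2+4=2, 8+4=12, 4+4=8 -> [11, 9, 4, 2, 12, 8] (max |s|=12)
Stage 2 (OFFSET -5): 11+-5=6, 9+-5=4, 4+-5=-1, 2+-5=-3, 12+-5=7, 8+-5=3 -> [6, 4, -1, -3, 7, 3] (max |s|=7)
Stage 3 (DELAY): [0, 6, 4, -1, -3, 7] = [0, 6, 4, -1, -3, 7] -> [0, 6, 4, -1, -3, 7] (max |s|=7)
Stage 4 (DIFF): s[0]=0, 6-0=6, 4-6=-2, -1-4=-5, -3--1=-2, 7--3=10 -> [0, 6, -2, -5, -2, 10] (max |s|=10)
Stage 5 (ABS): |0|=0, |6|=6, |-2|=2, |-5|=5, |-2|=2, |10|=10 -> [0, 6, 2, 5, 2, 10] (max |s|=10)
Overall max amplitude: 12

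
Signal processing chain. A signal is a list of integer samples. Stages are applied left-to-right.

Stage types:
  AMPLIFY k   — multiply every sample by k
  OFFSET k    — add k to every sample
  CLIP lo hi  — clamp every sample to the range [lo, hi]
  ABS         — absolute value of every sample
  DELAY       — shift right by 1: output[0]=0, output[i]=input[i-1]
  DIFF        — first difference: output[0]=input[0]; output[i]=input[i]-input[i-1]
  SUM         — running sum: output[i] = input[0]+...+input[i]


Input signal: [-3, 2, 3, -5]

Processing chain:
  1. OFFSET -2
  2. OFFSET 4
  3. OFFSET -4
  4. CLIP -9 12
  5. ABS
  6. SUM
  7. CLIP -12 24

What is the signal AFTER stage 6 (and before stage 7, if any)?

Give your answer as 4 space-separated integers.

Answer: 5 5 6 13

Derivation:
Input: [-3, 2, 3, -5]
Stage 1 (OFFSET -2): -3+-2=-5, 2+-2=0, 3+-2=1, -5+-2=-7 -> [-5, 0, 1, -7]
Stage 2 (OFFSET 4): -5+4=-1, 0+4=4, 1+4=5, -7+4=-3 -> [-1, 4, 5, -3]
Stage 3 (OFFSET -4): -1+-4=-5, 4+-4=0, 5+-4=1, -3+-4=-7 -> [-5, 0, 1, -7]
Stage 4 (CLIP -9 12): clip(-5,-9,12)=-5, clip(0,-9,12)=0, clip(1,-9,12)=1, clip(-7,-9,12)=-7 -> [-5, 0, 1, -7]
Stage 5 (ABS): |-5|=5, |0|=0, |1|=1, |-7|=7 -> [5, 0, 1, 7]
Stage 6 (SUM): sum[0..0]=5, sum[0..1]=5, sum[0..2]=6, sum[0..3]=13 -> [5, 5, 6, 13]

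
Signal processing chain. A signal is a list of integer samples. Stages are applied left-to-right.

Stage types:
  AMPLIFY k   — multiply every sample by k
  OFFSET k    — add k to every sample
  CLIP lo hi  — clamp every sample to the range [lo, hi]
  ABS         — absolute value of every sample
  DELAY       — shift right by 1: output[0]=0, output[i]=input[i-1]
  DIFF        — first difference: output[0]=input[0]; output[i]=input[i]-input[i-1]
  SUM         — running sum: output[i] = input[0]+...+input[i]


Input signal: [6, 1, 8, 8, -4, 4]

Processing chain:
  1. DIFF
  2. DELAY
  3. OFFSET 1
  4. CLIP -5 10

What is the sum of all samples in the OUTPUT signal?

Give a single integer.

Input: [6, 1, 8, 8, -4, 4]
Stage 1 (DIFF): s[0]=6, 1-6=-5, 8-1=7, 8-8=0, -4-8=-12, 4--4=8 -> [6, -5, 7, 0, -12, 8]
Stage 2 (DELAY): [0, 6, -5, 7, 0, -12] = [0, 6, -5, 7, 0, -12] -> [0, 6, -5, 7, 0, -12]
Stage 3 (OFFSET 1): 0+1=1, 6+1=7, -5+1=-4, 7+1=8, 0+1=1, -12+1=-11 -> [1, 7, -4, 8, 1, -11]
Stage 4 (CLIP -5 10): clip(1,-5,10)=1, clip(7,-5,10)=7, clip(-4,-5,10)=-4, clip(8,-5,10)=8, clip(1,-5,10)=1, clip(-11,-5,10)=-5 -> [1, 7, -4, 8, 1, -5]
Output sum: 8

Answer: 8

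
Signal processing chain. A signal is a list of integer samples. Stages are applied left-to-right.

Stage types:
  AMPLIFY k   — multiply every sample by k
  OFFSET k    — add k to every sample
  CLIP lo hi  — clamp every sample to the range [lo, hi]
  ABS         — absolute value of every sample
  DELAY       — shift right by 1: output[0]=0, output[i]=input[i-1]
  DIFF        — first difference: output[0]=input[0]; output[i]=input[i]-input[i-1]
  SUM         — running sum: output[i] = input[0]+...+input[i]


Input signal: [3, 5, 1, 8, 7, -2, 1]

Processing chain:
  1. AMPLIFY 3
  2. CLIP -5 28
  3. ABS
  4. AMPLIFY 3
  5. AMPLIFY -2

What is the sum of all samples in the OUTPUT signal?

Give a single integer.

Input: [3, 5, 1, 8, 7, -2, 1]
Stage 1 (AMPLIFY 3): 3*3=9, 5*3=15, 1*3=3, 8*3=24, 7*3=21, -2*3=-6, 1*3=3 -> [9, 15, 3, 24, 21, -6, 3]
Stage 2 (CLIP -5 28): clip(9,-5,28)=9, clip(15,-5,28)=15, clip(3,-5,28)=3, clip(24,-5,28)=24, clip(21,-5,28)=21, clip(-6,-5,28)=-5, clip(3,-5,28)=3 -> [9, 15, 3, 24, 21, -5, 3]
Stage 3 (ABS): |9|=9, |15|=15, |3|=3, |24|=24, |21|=21, |-5|=5, |3|=3 -> [9, 15, 3, 24, 21, 5, 3]
Stage 4 (AMPLIFY 3): 9*3=27, 15*3=45, 3*3=9, 24*3=72, 21*3=63, 5*3=15, 3*3=9 -> [27, 45, 9, 72, 63, 15, 9]
Stage 5 (AMPLIFY -2): 27*-2=-54, 45*-2=-90, 9*-2=-18, 72*-2=-144, 63*-2=-126, 15*-2=-30, 9*-2=-18 -> [-54, -90, -18, -144, -126, -30, -18]
Output sum: -480

Answer: -480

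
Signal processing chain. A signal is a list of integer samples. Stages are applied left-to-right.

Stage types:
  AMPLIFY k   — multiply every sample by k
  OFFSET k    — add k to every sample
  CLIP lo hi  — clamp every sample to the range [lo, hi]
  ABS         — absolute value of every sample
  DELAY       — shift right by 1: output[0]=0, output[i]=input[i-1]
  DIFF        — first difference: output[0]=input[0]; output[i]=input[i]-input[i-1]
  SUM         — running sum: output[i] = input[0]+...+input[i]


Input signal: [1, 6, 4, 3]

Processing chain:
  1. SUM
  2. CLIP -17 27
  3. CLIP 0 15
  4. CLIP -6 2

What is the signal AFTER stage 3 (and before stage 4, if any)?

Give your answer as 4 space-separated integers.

Input: [1, 6, 4, 3]
Stage 1 (SUM): sum[0..0]=1, sum[0..1]=7, sum[0..2]=11, sum[0..3]=14 -> [1, 7, 11, 14]
Stage 2 (CLIP -17 27): clip(1,-17,27)=1, clip(7,-17,27)=7, clip(11,-17,27)=11, clip(14,-17,27)=14 -> [1, 7, 11, 14]
Stage 3 (CLIP 0 15): clip(1,0,15)=1, clip(7,0,15)=7, clip(11,0,15)=11, clip(14,0,15)=14 -> [1, 7, 11, 14]

Answer: 1 7 11 14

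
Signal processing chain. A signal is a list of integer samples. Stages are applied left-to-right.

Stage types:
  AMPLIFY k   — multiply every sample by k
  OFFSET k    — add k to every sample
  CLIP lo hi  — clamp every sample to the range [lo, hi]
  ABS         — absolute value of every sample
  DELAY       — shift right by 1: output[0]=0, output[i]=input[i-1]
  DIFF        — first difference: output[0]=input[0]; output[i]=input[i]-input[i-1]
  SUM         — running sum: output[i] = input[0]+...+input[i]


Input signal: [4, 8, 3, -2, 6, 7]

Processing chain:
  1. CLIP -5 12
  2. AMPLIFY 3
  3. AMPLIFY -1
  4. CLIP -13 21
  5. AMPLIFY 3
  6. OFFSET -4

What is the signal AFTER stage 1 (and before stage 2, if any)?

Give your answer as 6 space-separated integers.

Answer: 4 8 3 -2 6 7

Derivation:
Input: [4, 8, 3, -2, 6, 7]
Stage 1 (CLIP -5 12): clip(4,-5,12)=4, clip(8,-5,12)=8, clip(3,-5,12)=3, clip(-2,-5,12)=-2, clip(6,-5,12)=6, clip(7,-5,12)=7 -> [4, 8, 3, -2, 6, 7]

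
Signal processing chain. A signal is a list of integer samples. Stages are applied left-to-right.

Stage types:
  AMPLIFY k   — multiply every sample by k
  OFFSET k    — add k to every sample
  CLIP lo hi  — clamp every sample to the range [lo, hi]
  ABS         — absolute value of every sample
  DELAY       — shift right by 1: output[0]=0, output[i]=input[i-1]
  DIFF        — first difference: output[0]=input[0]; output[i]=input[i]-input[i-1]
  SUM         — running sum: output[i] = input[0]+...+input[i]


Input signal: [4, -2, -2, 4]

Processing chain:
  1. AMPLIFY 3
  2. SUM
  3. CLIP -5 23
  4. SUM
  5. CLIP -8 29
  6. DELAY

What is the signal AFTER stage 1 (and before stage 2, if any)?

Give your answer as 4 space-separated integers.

Answer: 12 -6 -6 12

Derivation:
Input: [4, -2, -2, 4]
Stage 1 (AMPLIFY 3): 4*3=12, -2*3=-6, -2*3=-6, 4*3=12 -> [12, -6, -6, 12]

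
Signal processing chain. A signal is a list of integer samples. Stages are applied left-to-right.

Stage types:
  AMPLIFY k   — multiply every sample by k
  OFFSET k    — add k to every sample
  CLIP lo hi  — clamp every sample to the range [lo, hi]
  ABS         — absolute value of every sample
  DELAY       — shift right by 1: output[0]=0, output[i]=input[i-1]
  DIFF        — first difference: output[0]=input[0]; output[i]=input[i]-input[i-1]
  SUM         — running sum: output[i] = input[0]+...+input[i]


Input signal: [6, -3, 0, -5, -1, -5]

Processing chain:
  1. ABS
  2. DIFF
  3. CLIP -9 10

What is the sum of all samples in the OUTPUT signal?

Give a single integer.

Input: [6, -3, 0, -5, -1, -5]
Stage 1 (ABS): |6|=6, |-3|=3, |0|=0, |-5|=5, |-1|=1, |-5|=5 -> [6, 3, 0, 5, 1, 5]
Stage 2 (DIFF): s[0]=6, 3-6=-3, 0-3=-3, 5-0=5, 1-5=-4, 5-1=4 -> [6, -3, -3, 5, -4, 4]
Stage 3 (CLIP -9 10): clip(6,-9,10)=6, clip(-3,-9,10)=-3, clip(-3,-9,10)=-3, clip(5,-9,10)=5, clip(-4,-9,10)=-4, clip(4,-9,10)=4 -> [6, -3, -3, 5, -4, 4]
Output sum: 5

Answer: 5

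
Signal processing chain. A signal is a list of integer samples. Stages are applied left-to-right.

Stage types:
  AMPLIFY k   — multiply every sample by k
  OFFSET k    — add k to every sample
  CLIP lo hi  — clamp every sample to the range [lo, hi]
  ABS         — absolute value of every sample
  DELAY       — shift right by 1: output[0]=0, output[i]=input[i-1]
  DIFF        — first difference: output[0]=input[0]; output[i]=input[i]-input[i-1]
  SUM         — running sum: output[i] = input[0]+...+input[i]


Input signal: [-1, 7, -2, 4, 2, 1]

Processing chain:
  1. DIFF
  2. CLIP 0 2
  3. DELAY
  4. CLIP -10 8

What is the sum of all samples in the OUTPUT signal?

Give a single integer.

Answer: 4

Derivation:
Input: [-1, 7, -2, 4, 2, 1]
Stage 1 (DIFF): s[0]=-1, 7--1=8, -2-7=-9, 4--2=6, 2-4=-2, 1-2=-1 -> [-1, 8, -9, 6, -2, -1]
Stage 2 (CLIP 0 2): clip(-1,0,2)=0, clip(8,0,2)=2, clip(-9,0,2)=0, clip(6,0,2)=2, clip(-2,0,2)=0, clip(-1,0,2)=0 -> [0, 2, 0, 2, 0, 0]
Stage 3 (DELAY): [0, 0, 2, 0, 2, 0] = [0, 0, 2, 0, 2, 0] -> [0, 0, 2, 0, 2, 0]
Stage 4 (CLIP -10 8): clip(0,-10,8)=0, clip(0,-10,8)=0, clip(2,-10,8)=2, clip(0,-10,8)=0, clip(2,-10,8)=2, clip(0,-10,8)=0 -> [0, 0, 2, 0, 2, 0]
Output sum: 4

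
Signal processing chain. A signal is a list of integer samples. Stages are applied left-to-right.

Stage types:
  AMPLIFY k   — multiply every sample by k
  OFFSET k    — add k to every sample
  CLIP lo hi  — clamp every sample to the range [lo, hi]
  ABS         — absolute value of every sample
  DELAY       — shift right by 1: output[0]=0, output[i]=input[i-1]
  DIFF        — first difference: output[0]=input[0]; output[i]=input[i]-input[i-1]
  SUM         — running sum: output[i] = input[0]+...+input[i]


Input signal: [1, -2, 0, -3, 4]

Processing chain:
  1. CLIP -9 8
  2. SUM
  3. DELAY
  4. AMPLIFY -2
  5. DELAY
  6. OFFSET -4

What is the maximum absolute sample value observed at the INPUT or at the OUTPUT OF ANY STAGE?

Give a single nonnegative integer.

Input: [1, -2, 0, -3, 4] (max |s|=4)
Stage 1 (CLIP -9 8): clip(1,-9,8)=1, clip(-2,-9,8)=-2, clip(0,-9,8)=0, clip(-3,-9,8)=-3, clip(4,-9,8)=4 -> [1, -2, 0, -3, 4] (max |s|=4)
Stage 2 (SUM): sum[0..0]=1, sum[0..1]=-1, sum[0..2]=-1, sum[0..3]=-4, sum[0..4]=0 -> [1, -1, -1, -4, 0] (max |s|=4)
Stage 3 (DELAY): [0, 1, -1, -1, -4] = [0, 1, -1, -1, -4] -> [0, 1, -1, -1, -4] (max |s|=4)
Stage 4 (AMPLIFY -2): 0*-2=0, 1*-2=-2, -1*-2=2, -1*-2=2, -4*-2=8 -> [0, -2, 2, 2, 8] (max |s|=8)
Stage 5 (DELAY): [0, 0, -2, 2, 2] = [0, 0, -2, 2, 2] -> [0, 0, -2, 2, 2] (max |s|=2)
Stage 6 (OFFSET -4): 0+-4=-4, 0+-4=-4, -2+-4=-6, 2+-4=-2, 2+-4=-2 -> [-4, -4, -6, -2, -2] (max |s|=6)
Overall max amplitude: 8

Answer: 8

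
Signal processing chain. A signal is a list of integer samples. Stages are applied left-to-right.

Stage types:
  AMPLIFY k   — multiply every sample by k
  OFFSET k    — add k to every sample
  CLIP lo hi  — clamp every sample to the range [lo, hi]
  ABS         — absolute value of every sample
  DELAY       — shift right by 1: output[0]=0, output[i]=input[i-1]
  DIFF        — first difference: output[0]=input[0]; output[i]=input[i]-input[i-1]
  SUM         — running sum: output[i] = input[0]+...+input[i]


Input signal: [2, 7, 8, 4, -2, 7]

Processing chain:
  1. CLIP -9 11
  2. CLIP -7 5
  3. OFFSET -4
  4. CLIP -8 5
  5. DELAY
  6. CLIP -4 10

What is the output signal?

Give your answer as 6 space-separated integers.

Answer: 0 -2 1 1 0 -4

Derivation:
Input: [2, 7, 8, 4, -2, 7]
Stage 1 (CLIP -9 11): clip(2,-9,11)=2, clip(7,-9,11)=7, clip(8,-9,11)=8, clip(4,-9,11)=4, clip(-2,-9,11)=-2, clip(7,-9,11)=7 -> [2, 7, 8, 4, -2, 7]
Stage 2 (CLIP -7 5): clip(2,-7,5)=2, clip(7,-7,5)=5, clip(8,-7,5)=5, clip(4,-7,5)=4, clip(-2,-7,5)=-2, clip(7,-7,5)=5 -> [2, 5, 5, 4, -2, 5]
Stage 3 (OFFSET -4): 2+-4=-2, 5+-4=1, 5+-4=1, 4+-4=0, -2+-4=-6, 5+-4=1 -> [-2, 1, 1, 0, -6, 1]
Stage 4 (CLIP -8 5): clip(-2,-8,5)=-2, clip(1,-8,5)=1, clip(1,-8,5)=1, clip(0,-8,5)=0, clip(-6,-8,5)=-6, clip(1,-8,5)=1 -> [-2, 1, 1, 0, -6, 1]
Stage 5 (DELAY): [0, -2, 1, 1, 0, -6] = [0, -2, 1, 1, 0, -6] -> [0, -2, 1, 1, 0, -6]
Stage 6 (CLIP -4 10): clip(0,-4,10)=0, clip(-2,-4,10)=-2, clip(1,-4,10)=1, clip(1,-4,10)=1, clip(0,-4,10)=0, clip(-6,-4,10)=-4 -> [0, -2, 1, 1, 0, -4]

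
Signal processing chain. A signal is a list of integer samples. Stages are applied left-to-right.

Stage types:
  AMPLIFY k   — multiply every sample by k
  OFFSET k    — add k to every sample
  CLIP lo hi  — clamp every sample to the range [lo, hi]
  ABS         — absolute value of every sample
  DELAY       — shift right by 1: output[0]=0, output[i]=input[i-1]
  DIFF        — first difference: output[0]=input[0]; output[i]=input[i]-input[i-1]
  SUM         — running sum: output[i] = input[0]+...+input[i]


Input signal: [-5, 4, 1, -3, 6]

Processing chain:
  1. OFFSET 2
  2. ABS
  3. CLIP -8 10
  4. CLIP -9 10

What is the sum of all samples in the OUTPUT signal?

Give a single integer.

Input: [-5, 4, 1, -3, 6]
Stage 1 (OFFSET 2): -5+2=-3, 4+2=6, 1+2=3, -3+2=-1, 6+2=8 -> [-3, 6, 3, -1, 8]
Stage 2 (ABS): |-3|=3, |6|=6, |3|=3, |-1|=1, |8|=8 -> [3, 6, 3, 1, 8]
Stage 3 (CLIP -8 10): clip(3,-8,10)=3, clip(6,-8,10)=6, clip(3,-8,10)=3, clip(1,-8,10)=1, clip(8,-8,10)=8 -> [3, 6, 3, 1, 8]
Stage 4 (CLIP -9 10): clip(3,-9,10)=3, clip(6,-9,10)=6, clip(3,-9,10)=3, clip(1,-9,10)=1, clip(8,-9,10)=8 -> [3, 6, 3, 1, 8]
Output sum: 21

Answer: 21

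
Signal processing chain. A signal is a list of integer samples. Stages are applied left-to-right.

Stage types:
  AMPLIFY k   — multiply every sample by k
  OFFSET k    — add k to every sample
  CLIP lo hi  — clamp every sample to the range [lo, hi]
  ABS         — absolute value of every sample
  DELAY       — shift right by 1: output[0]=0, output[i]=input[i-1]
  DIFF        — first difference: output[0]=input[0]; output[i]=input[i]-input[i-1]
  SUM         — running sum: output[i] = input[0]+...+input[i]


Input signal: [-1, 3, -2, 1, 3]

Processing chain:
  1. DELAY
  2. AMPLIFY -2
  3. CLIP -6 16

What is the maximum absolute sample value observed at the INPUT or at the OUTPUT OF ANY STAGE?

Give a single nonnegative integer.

Input: [-1, 3, -2, 1, 3] (max |s|=3)
Stage 1 (DELAY): [0, -1, 3, -2, 1] = [0, -1, 3, -2, 1] -> [0, -1, 3, -2, 1] (max |s|=3)
Stage 2 (AMPLIFY -2): 0*-2=0, -1*-2=2, 3*-2=-6, -2*-2=4, 1*-2=-2 -> [0, 2, -6, 4, -2] (max |s|=6)
Stage 3 (CLIP -6 16): clip(0,-6,16)=0, clip(2,-6,16)=2, clip(-6,-6,16)=-6, clip(4,-6,16)=4, clip(-2,-6,16)=-2 -> [0, 2, -6, 4, -2] (max |s|=6)
Overall max amplitude: 6

Answer: 6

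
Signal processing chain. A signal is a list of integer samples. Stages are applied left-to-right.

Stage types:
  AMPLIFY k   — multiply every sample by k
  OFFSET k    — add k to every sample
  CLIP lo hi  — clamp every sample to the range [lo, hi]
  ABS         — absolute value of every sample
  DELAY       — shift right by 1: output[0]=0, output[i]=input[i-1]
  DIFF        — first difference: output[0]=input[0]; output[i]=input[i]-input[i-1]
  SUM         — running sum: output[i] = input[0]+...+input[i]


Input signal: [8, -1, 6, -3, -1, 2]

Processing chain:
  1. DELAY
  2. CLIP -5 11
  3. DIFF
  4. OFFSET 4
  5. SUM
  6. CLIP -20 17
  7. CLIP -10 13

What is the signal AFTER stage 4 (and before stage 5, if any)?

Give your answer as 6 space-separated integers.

Input: [8, -1, 6, -3, -1, 2]
Stage 1 (DELAY): [0, 8, -1, 6, -3, -1] = [0, 8, -1, 6, -3, -1] -> [0, 8, -1, 6, -3, -1]
Stage 2 (CLIP -5 11): clip(0,-5,11)=0, clip(8,-5,11)=8, clip(-1,-5,11)=-1, clip(6,-5,11)=6, clip(-3,-5,11)=-3, clip(-1,-5,11)=-1 -> [0, 8, -1, 6, -3, -1]
Stage 3 (DIFF): s[0]=0, 8-0=8, -1-8=-9, 6--1=7, -3-6=-9, -1--3=2 -> [0, 8, -9, 7, -9, 2]
Stage 4 (OFFSET 4): 0+4=4, 8+4=12, -9+4=-5, 7+4=11, -9+4=-5, 2+4=6 -> [4, 12, -5, 11, -5, 6]

Answer: 4 12 -5 11 -5 6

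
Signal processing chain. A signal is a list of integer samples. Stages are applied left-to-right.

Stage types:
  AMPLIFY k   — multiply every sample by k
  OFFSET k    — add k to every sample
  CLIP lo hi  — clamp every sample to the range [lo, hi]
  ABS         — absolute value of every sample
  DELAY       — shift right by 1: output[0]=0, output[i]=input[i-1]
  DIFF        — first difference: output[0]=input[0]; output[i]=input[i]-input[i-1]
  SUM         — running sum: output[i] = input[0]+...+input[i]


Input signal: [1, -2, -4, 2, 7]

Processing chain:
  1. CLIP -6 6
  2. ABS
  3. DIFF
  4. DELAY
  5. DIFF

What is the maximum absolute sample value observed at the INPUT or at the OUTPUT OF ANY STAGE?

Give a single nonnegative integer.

Answer: 7

Derivation:
Input: [1, -2, -4, 2, 7] (max |s|=7)
Stage 1 (CLIP -6 6): clip(1,-6,6)=1, clip(-2,-6,6)=-2, clip(-4,-6,6)=-4, clip(2,-6,6)=2, clip(7,-6,6)=6 -> [1, -2, -4, 2, 6] (max |s|=6)
Stage 2 (ABS): |1|=1, |-2|=2, |-4|=4, |2|=2, |6|=6 -> [1, 2, 4, 2, 6] (max |s|=6)
Stage 3 (DIFF): s[0]=1, 2-1=1, 4-2=2, 2-4=-2, 6-2=4 -> [1, 1, 2, -2, 4] (max |s|=4)
Stage 4 (DELAY): [0, 1, 1, 2, -2] = [0, 1, 1, 2, -2] -> [0, 1, 1, 2, -2] (max |s|=2)
Stage 5 (DIFF): s[0]=0, 1-0=1, 1-1=0, 2-1=1, -2-2=-4 -> [0, 1, 0, 1, -4] (max |s|=4)
Overall max amplitude: 7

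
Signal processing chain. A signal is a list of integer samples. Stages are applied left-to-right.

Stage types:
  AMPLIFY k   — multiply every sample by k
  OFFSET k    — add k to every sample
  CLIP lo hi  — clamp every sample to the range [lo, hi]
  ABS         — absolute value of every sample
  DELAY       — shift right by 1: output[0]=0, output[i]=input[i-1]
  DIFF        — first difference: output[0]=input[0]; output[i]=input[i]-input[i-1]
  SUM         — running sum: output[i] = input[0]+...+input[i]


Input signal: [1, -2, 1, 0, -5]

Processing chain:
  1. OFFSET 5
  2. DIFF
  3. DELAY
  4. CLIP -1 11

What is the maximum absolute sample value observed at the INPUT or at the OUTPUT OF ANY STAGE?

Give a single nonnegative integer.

Answer: 6

Derivation:
Input: [1, -2, 1, 0, -5] (max |s|=5)
Stage 1 (OFFSET 5): 1+5=6, -2+5=3, 1+5=6, 0+5=5, -5+5=0 -> [6, 3, 6, 5, 0] (max |s|=6)
Stage 2 (DIFF): s[0]=6, 3-6=-3, 6-3=3, 5-6=-1, 0-5=-5 -> [6, -3, 3, -1, -5] (max |s|=6)
Stage 3 (DELAY): [0, 6, -3, 3, -1] = [0, 6, -3, 3, -1] -> [0, 6, -3, 3, -1] (max |s|=6)
Stage 4 (CLIP -1 11): clip(0,-1,11)=0, clip(6,-1,11)=6, clip(-3,-1,11)=-1, clip(3,-1,11)=3, clip(-1,-1,11)=-1 -> [0, 6, -1, 3, -1] (max |s|=6)
Overall max amplitude: 6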